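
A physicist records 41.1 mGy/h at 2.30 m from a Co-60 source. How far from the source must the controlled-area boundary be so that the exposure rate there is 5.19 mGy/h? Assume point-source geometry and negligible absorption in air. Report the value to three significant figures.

By the inverse-square law, d₂ = d₁·√(I₁/I₂).
I₁/I₂ = 41.1/5.19 = 7.919, so d₂ = 2.30 × √7.919 = 6.472 m.

6.47 m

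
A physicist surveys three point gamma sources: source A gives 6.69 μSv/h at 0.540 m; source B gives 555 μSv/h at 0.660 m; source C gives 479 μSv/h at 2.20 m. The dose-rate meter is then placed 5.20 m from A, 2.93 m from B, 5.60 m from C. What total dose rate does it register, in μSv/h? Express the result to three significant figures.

102 μSv/h

Each source contributes Iᵢ·(dᵢ/rᵢ)²; contributions add.
A: 6.69 × (0.540/5.20)² = 0.07215 μSv/h
B: 555 × (0.660/2.93)² = 28.16 μSv/h
C: 479 × (2.20/5.60)² = 73.93 μSv/h
Total = 0.07215 + 28.16 + 73.93 = 102.2 μSv/h.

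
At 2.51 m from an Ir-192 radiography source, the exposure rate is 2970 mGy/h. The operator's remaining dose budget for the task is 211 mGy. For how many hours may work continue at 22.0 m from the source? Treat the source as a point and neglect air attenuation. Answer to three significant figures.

Intensity scales as (d₁/d₂)², so rate at 22.0 m:
2970 × (2.51/22.0)² = 2970 × 0.01302 = 38.67 mGy/h.
Stay time = 211 mGy ÷ 38.67 mGy/h = 5.456 h.

5.46 h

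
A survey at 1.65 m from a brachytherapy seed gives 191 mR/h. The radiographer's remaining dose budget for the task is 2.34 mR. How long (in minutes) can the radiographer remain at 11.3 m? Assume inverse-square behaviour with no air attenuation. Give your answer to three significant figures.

34.5 min

Applying the 1/r² law, rate at 11.3 m:
191 × (1.65/11.3)² = 191 × 0.02132 = 4.072 mR/h.
Stay time = 2.34 mR ÷ 4.072 mR/h = 0.5747 h = 34.48 min.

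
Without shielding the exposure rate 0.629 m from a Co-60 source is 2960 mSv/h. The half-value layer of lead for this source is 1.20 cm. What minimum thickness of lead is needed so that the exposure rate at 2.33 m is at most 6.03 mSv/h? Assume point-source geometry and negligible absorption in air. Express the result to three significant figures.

6.19 cm

At 2.33 m, distance alone gives 2960 × (0.629/2.33)² = 2960 × 0.07288 = 215.7 mSv/h.
Further attenuation needed: 215.7/6.03 = 35.77.
n = log₂(35.77) = 5.161 half-value layers.
Thickness = 5.161 × 1.20 cm = 6.193 cm.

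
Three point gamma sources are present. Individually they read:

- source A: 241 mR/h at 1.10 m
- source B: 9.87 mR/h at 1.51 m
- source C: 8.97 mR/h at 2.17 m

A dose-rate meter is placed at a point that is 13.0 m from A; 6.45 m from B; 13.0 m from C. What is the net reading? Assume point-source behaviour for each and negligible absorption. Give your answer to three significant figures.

2.52 mR/h

By superposition, sum each source's inverse-square contribution:
A: 241 × (1.10/13.0)² = 1.726 mR/h
B: 9.87 × (1.51/6.45)² = 0.5409 mR/h
C: 8.97 × (2.17/13.0)² = 0.2499 mR/h
Total = 1.726 + 0.5409 + 0.2499 = 2.517 mR/h.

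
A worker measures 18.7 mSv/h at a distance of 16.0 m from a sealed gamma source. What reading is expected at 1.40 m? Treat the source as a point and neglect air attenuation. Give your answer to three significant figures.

2440 mSv/h

Intensity scales as (d₁/d₂)², so the rate at 1.40 m is
18.7 × (16.0/1.40)² = 18.7 × 130.6 = 2442 mSv/h.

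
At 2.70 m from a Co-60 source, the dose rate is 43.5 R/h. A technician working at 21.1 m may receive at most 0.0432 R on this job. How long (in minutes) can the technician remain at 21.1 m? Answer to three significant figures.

Using I₁d₁² = I₂d₂², rate at 21.1 m:
(2.70/21.1)² = 0.01637, so 43.5 × 0.01637 = 0.7121 R/h.
Stay time = 0.0432 R ÷ 0.7121 R/h = 0.06067 h = 3.640 min.

3.64 min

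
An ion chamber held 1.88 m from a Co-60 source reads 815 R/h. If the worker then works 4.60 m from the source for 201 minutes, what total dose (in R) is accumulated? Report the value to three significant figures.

456 R

Using I₁d₁² = I₂d₂², rate at 4.60 m:
(1.88/4.60)² = 0.1670, so 815 × 0.1670 = 136.1 R/h.
Dose = rate × time = 136.1 R/h × 3.350 h = 455.9 R.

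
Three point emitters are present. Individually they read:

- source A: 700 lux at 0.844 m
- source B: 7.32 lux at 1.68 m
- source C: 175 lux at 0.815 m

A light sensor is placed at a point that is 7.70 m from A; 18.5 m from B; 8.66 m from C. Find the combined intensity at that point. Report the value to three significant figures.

Each source contributes Iᵢ·(dᵢ/rᵢ)²; contributions add.
A: 700 × (0.844/7.70)² = 8.410 lux
B: 7.32 × (1.68/18.5)² = 0.06037 lux
C: 175 × (0.815/8.66)² = 1.550 lux
Total = 8.410 + 0.06037 + 1.550 = 10.02 lux.

10.0 lux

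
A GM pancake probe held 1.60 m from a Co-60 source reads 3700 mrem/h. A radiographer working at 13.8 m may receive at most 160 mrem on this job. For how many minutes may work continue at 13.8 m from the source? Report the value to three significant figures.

193 min

Intensity scales as (d₁/d₂)², so rate at 13.8 m:
(1.60/13.8)² = 0.01344, so 3700 × 0.01344 = 49.73 mrem/h.
Stay time = 160 mrem ÷ 49.73 mrem/h = 3.217 h = 193.0 min.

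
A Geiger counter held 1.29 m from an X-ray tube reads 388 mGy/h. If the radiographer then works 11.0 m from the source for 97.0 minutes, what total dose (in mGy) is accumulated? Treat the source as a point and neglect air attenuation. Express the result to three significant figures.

By the inverse-square law, rate at 11.0 m:
(1.29/11.0)² = 0.01375, so 388 × 0.01375 = 5.335 mGy/h.
Dose = rate × time = 5.335 mGy/h × 1.617 h = 8.627 mGy.

8.63 mGy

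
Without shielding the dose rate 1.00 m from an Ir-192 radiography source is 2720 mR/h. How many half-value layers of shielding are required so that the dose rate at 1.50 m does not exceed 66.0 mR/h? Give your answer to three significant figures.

4.20 half-value layers

At 1.50 m, distance alone gives (1.00/1.50)² = 0.4444, so 2720 × 0.4444 = 1209 mR/h.
Further attenuation needed: 1209/66.0 = 18.32.
n = log₂(18.32) = 4.195 half-value layers.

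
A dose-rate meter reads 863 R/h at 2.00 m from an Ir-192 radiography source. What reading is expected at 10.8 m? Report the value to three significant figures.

Since intensity falls as 1/r², the rate at 10.8 m is
863 × (2.00/10.8)² = 863 × 0.03429 = 29.59 R/h.

29.6 R/h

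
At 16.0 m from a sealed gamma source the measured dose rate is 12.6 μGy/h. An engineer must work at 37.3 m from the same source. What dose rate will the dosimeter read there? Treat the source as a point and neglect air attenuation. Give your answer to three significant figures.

Applying the 1/r² law, scaling from 16.0 m to 37.3 m:
(16.0/37.3)² = 0.1840, so 12.6 × 0.1840 = 2.318 μGy/h.

2.32 μGy/h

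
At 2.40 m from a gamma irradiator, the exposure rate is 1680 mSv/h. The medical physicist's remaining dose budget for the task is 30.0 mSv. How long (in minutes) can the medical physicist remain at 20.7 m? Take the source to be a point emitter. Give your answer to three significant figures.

By the inverse-square law, rate at 20.7 m:
(2.40/20.7)² = 0.01344, so 1680 × 0.01344 = 22.58 mSv/h.
Stay time = 30.0 mSv ÷ 22.58 mSv/h = 1.329 h = 79.74 min.

79.7 min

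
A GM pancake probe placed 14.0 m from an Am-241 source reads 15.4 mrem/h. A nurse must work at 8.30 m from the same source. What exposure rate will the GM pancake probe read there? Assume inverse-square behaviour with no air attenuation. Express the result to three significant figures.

Since intensity falls as 1/r², scaling from 14.0 m to 8.30 m:
15.4 × (14.0/8.30)² = 15.4 × 2.845 = 43.81 mrem/h.

43.8 mrem/h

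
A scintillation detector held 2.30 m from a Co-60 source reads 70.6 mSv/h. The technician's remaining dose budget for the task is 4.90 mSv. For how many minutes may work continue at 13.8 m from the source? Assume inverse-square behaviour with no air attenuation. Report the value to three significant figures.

Using I₁d₁² = I₂d₂², rate at 13.8 m:
(2.30/13.8)² = 0.02778, so 70.6 × 0.02778 = 1.961 mSv/h.
Stay time = 4.90 mSv ÷ 1.961 mSv/h = 2.499 h = 149.9 min.

150 min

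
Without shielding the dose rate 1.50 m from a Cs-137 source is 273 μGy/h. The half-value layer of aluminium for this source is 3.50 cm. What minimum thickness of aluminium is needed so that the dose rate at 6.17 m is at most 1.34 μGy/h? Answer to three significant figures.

12.6 cm

At 6.17 m, distance alone gives 273 × (1.50/6.17)² = 273 × 0.05910 = 16.13 μGy/h.
Further attenuation needed: 16.13/1.34 = 12.04.
n = log₂(12.04) = 3.590 half-value layers.
Thickness = 3.590 × 3.50 cm = 12.56 cm.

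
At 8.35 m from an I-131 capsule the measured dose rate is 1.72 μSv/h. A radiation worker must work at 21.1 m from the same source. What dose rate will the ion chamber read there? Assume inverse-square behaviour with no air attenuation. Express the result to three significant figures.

0.269 μSv/h

By the inverse-square law, scaling from 8.35 m to 21.1 m:
1.72 × (8.35/21.1)² = 1.72 × 0.1566 = 0.2694 μSv/h.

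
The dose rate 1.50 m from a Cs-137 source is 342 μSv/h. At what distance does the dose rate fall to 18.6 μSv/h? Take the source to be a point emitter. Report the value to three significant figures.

Using I₁d₁² = I₂d₂², d₂ = d₁·√(I₁/I₂).
I₁/I₂ = 342/18.6 = 18.39, so d₂ = 1.50 × √18.39 = 6.433 m.

6.43 m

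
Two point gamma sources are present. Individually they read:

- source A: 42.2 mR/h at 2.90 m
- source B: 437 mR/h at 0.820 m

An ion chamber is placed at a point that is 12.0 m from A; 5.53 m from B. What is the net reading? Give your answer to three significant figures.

12.1 mR/h

By superposition, sum each source's inverse-square contribution:
A: 42.2 × (2.90/12.0)² = 2.465 mR/h
B: 437 × (0.820/5.53)² = 9.609 mR/h
Total = 2.465 + 9.609 = 12.07 mR/h.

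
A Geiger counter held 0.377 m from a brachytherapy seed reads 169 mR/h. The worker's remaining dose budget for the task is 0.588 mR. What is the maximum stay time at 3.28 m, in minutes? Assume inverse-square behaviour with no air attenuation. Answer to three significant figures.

Intensity scales as (d₁/d₂)², so rate at 3.28 m:
(0.377/3.28)² = 0.01321, so 169 × 0.01321 = 2.232 mR/h.
Stay time = 0.588 mR ÷ 2.232 mR/h = 0.2634 h = 15.80 min.

15.8 min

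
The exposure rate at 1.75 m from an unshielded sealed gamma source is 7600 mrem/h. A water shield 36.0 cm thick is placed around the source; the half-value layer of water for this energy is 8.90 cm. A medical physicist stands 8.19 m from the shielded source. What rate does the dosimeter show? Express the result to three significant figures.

21.0 mrem/h

Distance alone: 7600 × (1.75/8.19)² = 7600 × 0.04566 = 347.0 mrem/h.
Shield: 36.0/8.90 = 4.045 half-value layers → attenuation 2^(−4.045) = 0.06058.
Combined: 347.0 × 0.06058 = 21.02 mrem/h.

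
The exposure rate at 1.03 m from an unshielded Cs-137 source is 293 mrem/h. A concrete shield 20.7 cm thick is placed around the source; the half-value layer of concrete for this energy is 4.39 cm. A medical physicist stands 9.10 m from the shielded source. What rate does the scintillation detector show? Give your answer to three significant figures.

Distance alone: 293 × (1.03/9.10)² = 293 × 0.01281 = 3.753 mrem/h.
Shield: 20.7/4.39 = 4.715 half-value layers → attenuation 2^(−4.715) = 0.03808.
Combined: 3.753 × 0.03808 = 0.1429 mrem/h.

0.143 mrem/h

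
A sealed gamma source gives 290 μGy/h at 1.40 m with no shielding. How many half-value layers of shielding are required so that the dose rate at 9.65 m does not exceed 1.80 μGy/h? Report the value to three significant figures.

1.76 half-value layers

At 9.65 m, distance alone gives (1.40/9.65)² = 0.02105, so 290 × 0.02105 = 6.104 μGy/h.
Further attenuation needed: 6.104/1.80 = 3.391.
n = log₂(3.391) = 1.762 half-value layers.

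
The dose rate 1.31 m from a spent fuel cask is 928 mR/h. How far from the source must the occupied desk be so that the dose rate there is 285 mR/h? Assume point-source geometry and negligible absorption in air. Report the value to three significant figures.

2.36 m

Applying the 1/r² law, d₂ = d₁·√(I₁/I₂).
I₁/I₂ = 928/285 = 3.256, so d₂ = 1.31 × √3.256 = 2.364 m.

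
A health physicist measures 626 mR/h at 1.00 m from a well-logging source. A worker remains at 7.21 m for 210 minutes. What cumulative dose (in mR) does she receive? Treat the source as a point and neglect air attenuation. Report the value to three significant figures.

Intensity scales as (d₁/d₂)², so rate at 7.21 m:
(1.00/7.21)² = 0.01924, so 626 × 0.01924 = 12.04 mR/h.
Dose = rate × time = 12.04 mR/h × 3.500 h = 42.14 mR.

42.1 mR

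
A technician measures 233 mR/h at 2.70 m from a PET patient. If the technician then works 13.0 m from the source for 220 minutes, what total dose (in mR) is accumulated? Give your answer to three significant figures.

Intensity scales as (d₁/d₂)², so rate at 13.0 m:
233 × (2.70/13.0)² = 233 × 0.04314 = 10.05 mR/h.
Dose = rate × time = 10.05 mR/h × 3.667 h = 36.85 mR.

36.9 mR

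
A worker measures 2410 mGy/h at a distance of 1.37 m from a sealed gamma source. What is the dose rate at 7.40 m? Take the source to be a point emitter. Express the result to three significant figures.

82.6 mGy/h

By the inverse-square law, the rate at 7.40 m is
2410 × (1.37/7.40)² = 2410 × 0.03428 = 82.61 mGy/h.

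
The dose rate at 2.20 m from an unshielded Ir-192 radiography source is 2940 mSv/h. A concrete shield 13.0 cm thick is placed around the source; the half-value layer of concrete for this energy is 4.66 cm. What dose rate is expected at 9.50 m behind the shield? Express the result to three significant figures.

22.8 mSv/h

Distance alone: 2940 × (2.20/9.50)² = 2940 × 0.05363 = 157.7 mSv/h.
Shield: 13.0/4.66 = 2.790 half-value layers → attenuation 2^(−2.790) = 0.1446.
Combined: 157.7 × 0.1446 = 22.80 mSv/h.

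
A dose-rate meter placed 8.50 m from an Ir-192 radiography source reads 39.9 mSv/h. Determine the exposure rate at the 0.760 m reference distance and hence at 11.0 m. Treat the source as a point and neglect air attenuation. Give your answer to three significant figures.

Applying the 1/r² law,
At 0.760 m: 39.9 × (8.50/0.760)² = 39.9 × 125.1 = 4991 mSv/h
At 11.0 m: (0.760/11.0)² = 0.004774, so 4991 × 0.004774 = 23.83 mSv/h.

4990 mSv/h; 23.8 mSv/h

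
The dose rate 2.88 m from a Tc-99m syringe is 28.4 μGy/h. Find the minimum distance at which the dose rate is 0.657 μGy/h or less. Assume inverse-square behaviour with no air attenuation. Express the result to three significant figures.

Using I₁d₁² = I₂d₂², d₂ = d₁·√(I₁/I₂).
I₁/I₂ = 28.4/0.657 = 43.23, so d₂ = 2.88 × √43.23 = 18.94 m.

18.9 m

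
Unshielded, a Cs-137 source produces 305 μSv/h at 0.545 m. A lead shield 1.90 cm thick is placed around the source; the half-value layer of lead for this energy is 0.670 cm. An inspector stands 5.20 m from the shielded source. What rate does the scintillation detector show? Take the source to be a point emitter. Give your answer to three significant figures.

0.469 μSv/h

Distance alone: (0.545/5.20)² = 0.01098, so 305 × 0.01098 = 3.349 μSv/h.
Shield: 1.90/0.670 = 2.836 half-value layers → attenuation 2^(−2.836) = 0.1400.
Combined: 3.349 × 0.1400 = 0.4689 μSv/h.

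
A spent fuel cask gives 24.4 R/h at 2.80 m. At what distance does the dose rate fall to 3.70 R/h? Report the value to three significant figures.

Using I₁d₁² = I₂d₂², d₂ = d₁·√(I₁/I₂).
I₁/I₂ = 24.4/3.70 = 6.595, so d₂ = 2.80 × √6.595 = 7.191 m.

7.19 m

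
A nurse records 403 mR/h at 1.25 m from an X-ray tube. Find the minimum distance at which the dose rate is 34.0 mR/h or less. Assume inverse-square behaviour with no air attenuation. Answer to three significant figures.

4.30 m

By the inverse-square law, d₂ = d₁·√(I₁/I₂).
I₁/I₂ = 403/34.0 = 11.85, so d₂ = 1.25 × √11.85 = 4.303 m.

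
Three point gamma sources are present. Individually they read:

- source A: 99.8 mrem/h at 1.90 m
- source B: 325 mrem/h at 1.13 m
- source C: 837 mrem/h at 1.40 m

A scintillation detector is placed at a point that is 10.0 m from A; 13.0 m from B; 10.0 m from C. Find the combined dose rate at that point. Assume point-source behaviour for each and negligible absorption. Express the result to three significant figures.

By superposition, sum each source's inverse-square contribution:
A: 99.8 × (1.90/10.0)² = 3.603 mrem/h
B: 325 × (1.13/13.0)² = 2.456 mrem/h
C: 837 × (1.40/10.0)² = 16.41 mrem/h
Total = 3.603 + 2.456 + 16.41 = 22.47 mrem/h.

22.5 mrem/h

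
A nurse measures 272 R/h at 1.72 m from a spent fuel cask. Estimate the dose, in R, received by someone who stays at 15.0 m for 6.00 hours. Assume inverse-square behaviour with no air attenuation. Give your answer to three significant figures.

By the inverse-square law, rate at 15.0 m:
272 × (1.72/15.0)² = 272 × 0.01315 = 3.577 R/h.
Dose = rate × time = 3.577 R/h × 6.000 h = 21.46 R.

21.5 R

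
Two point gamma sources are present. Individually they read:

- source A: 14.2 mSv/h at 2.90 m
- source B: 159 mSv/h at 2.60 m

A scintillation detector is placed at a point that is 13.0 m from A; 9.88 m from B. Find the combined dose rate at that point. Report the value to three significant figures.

11.7 mSv/h

By superposition, sum each source's inverse-square contribution:
A: 14.2 × (2.90/13.0)² = 0.7066 mSv/h
B: 159 × (2.60/9.88)² = 11.01 mSv/h
Total = 0.7066 + 11.01 = 11.72 mSv/h.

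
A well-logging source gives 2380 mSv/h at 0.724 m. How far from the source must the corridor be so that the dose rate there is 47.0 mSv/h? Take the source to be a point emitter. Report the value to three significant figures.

5.15 m

Intensity scales as (d₁/d₂)², so d₂ = d₁·√(I₁/I₂).
I₁/I₂ = 2380/47.0 = 50.64, so d₂ = 0.724 × √50.64 = 5.152 m.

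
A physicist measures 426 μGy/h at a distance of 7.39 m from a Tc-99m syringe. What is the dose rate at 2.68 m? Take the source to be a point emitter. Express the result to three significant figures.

3240 μGy/h

Intensity scales as (d₁/d₂)², so the rate at 2.68 m is
(7.39/2.68)² = 7.604, so 426 × 7.604 = 3239 μGy/h.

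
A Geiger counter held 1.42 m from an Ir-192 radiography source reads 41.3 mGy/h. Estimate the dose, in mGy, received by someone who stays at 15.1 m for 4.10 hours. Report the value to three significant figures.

1.50 mGy

Intensity scales as (d₁/d₂)², so rate at 15.1 m:
41.3 × (1.42/15.1)² = 41.3 × 0.008843 = 0.3652 mGy/h.
Dose = rate × time = 0.3652 mGy/h × 4.100 h = 1.497 mGy.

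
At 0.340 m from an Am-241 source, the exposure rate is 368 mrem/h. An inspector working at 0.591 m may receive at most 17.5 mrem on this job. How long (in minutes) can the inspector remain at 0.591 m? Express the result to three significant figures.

8.62 min

Intensity scales as (d₁/d₂)², so rate at 0.591 m:
(0.340/0.591)² = 0.3310, so 368 × 0.3310 = 121.8 mrem/h.
Stay time = 17.5 mrem ÷ 121.8 mrem/h = 0.1437 h = 8.622 min.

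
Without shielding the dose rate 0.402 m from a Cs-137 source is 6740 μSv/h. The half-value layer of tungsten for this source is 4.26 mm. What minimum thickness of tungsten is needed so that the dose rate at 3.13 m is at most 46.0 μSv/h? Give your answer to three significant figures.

5.42 mm

At 3.13 m, distance alone gives (0.402/3.13)² = 0.01650, so 6740 × 0.01650 = 111.2 μSv/h.
Further attenuation needed: 111.2/46.0 = 2.417.
n = log₂(2.417) = 1.273 half-value layers.
Thickness = 1.273 × 4.26 mm = 5.423 mm.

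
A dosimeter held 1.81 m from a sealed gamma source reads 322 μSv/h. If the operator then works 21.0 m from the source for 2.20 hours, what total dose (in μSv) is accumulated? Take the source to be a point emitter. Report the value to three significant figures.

5.26 μSv

Since intensity falls as 1/r², rate at 21.0 m:
322 × (1.81/21.0)² = 322 × 0.007429 = 2.392 μSv/h.
Dose = rate × time = 2.392 μSv/h × 2.200 h = 5.262 μSv.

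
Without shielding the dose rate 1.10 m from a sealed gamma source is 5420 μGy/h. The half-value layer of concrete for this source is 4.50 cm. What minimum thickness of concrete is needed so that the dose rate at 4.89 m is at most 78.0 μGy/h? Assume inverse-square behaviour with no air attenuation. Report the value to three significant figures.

8.16 cm

At 4.89 m, distance alone gives 5420 × (1.10/4.89)² = 5420 × 0.05060 = 274.3 μGy/h.
Further attenuation needed: 274.3/78.0 = 3.517.
n = log₂(3.517) = 1.814 half-value layers.
Thickness = 1.814 × 4.50 cm = 8.163 cm.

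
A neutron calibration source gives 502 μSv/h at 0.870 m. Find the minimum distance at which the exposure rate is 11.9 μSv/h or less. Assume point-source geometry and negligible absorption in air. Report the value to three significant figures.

5.65 m

By the inverse-square law, d₂ = d₁·√(I₁/I₂).
I₁/I₂ = 502/11.9 = 42.18, so d₂ = 0.870 × √42.18 = 5.650 m.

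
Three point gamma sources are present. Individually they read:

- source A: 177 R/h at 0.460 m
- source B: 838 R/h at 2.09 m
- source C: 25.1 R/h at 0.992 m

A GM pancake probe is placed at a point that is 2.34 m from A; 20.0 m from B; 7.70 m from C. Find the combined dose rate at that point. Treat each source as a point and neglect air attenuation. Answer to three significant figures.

16.4 R/h

Each source contributes Iᵢ·(dᵢ/rᵢ)²; contributions add.
A: 177 × (0.460/2.34)² = 6.840 R/h
B: 838 × (2.09/20.0)² = 9.151 R/h
C: 25.1 × (0.992/7.70)² = 0.4166 R/h
Total = 6.840 + 9.151 + 0.4166 = 16.41 R/h.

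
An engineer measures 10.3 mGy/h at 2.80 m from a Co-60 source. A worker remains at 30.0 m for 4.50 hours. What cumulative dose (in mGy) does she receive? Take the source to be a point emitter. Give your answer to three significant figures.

Since intensity falls as 1/r², rate at 30.0 m:
10.3 × (2.80/30.0)² = 10.3 × 0.008711 = 0.08972 mGy/h.
Dose = rate × time = 0.08972 mGy/h × 4.500 h = 0.4037 mGy.

0.404 mGy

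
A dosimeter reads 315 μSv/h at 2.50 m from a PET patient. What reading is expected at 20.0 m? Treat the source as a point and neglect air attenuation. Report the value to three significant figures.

4.92 μSv/h

Applying the 1/r² law, the rate at 20.0 m is
(2.50/20.0)² = 0.01562, so 315 × 0.01562 = 4.920 μSv/h.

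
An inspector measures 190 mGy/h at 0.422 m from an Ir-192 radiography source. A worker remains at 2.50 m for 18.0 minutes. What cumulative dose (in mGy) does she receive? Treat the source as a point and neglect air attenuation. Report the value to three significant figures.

Intensity scales as (d₁/d₂)², so rate at 2.50 m:
190 × (0.422/2.50)² = 190 × 0.02849 = 5.413 mGy/h.
Dose = rate × time = 5.413 mGy/h × 0.3000 h = 1.624 mGy.

1.62 mGy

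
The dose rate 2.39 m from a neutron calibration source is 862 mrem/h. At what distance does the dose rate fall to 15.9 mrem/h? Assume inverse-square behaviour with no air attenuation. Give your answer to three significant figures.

17.6 m

By the inverse-square law, d₂ = d₁·√(I₁/I₂).
I₁/I₂ = 862/15.9 = 54.21, so d₂ = 2.39 × √54.21 = 17.60 m.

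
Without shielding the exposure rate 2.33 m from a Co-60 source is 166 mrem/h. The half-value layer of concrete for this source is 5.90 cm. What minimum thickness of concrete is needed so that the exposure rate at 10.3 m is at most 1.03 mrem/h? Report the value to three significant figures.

At 10.3 m, distance alone gives 166 × (2.33/10.3)² = 166 × 0.05117 = 8.494 mrem/h.
Further attenuation needed: 8.494/1.03 = 8.247.
n = log₂(8.247) = 3.044 half-value layers.
Thickness = 3.044 × 5.90 cm = 17.96 cm.

18.0 cm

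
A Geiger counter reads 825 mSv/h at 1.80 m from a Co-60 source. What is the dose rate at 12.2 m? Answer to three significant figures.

18.0 mSv/h

Since intensity falls as 1/r², the rate at 12.2 m is
825 × (1.80/12.2)² = 825 × 0.02177 = 17.96 mSv/h.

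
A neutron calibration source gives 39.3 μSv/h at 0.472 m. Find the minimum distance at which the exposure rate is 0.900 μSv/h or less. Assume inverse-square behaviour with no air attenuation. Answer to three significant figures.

3.12 m

Intensity scales as (d₁/d₂)², so d₂ = d₁·√(I₁/I₂).
I₁/I₂ = 39.3/0.900 = 43.67, so d₂ = 0.472 × √43.67 = 3.119 m.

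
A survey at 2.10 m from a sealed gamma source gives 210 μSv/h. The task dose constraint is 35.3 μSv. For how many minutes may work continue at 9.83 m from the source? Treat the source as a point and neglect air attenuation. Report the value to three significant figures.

Applying the 1/r² law, rate at 9.83 m:
210 × (2.10/9.83)² = 210 × 0.04564 = 9.584 μSv/h.
Stay time = 35.3 μSv ÷ 9.584 μSv/h = 3.683 h = 221.0 min.

221 min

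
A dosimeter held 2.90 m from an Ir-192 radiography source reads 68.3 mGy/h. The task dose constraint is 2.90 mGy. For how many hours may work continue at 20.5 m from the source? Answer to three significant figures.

2.12 h

Intensity scales as (d₁/d₂)², so rate at 20.5 m:
68.3 × (2.90/20.5)² = 68.3 × 0.02001 = 1.367 mGy/h.
Stay time = 2.90 mGy ÷ 1.367 mGy/h = 2.121 h.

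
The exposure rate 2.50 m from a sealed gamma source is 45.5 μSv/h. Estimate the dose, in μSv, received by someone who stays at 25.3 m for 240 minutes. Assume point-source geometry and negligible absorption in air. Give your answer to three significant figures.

1.78 μSv

Using I₁d₁² = I₂d₂², rate at 25.3 m:
45.5 × (2.50/25.3)² = 45.5 × 0.009764 = 0.4443 μSv/h.
Dose = rate × time = 0.4443 μSv/h × 4.000 h = 1.777 μSv.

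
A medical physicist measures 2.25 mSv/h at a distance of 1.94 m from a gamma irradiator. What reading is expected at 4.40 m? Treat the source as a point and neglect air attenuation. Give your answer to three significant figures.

By the inverse-square law, the rate at 4.40 m is
2.25 × (1.94/4.40)² = 2.25 × 0.1944 = 0.4374 mSv/h.

0.437 mSv/h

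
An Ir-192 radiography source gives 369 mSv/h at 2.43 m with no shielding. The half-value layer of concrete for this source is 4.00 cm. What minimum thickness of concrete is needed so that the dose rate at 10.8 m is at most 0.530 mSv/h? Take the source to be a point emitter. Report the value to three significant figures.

At 10.8 m, distance alone gives (2.43/10.8)² = 0.05063, so 369 × 0.05063 = 18.68 mSv/h.
Further attenuation needed: 18.68/0.530 = 35.25.
n = log₂(35.25) = 5.140 half-value layers.
Thickness = 5.140 × 4.00 cm = 20.56 cm.

20.6 cm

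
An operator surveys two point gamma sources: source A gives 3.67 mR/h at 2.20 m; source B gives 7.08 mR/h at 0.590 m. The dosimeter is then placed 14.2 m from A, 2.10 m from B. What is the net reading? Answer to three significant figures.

By superposition, sum each source's inverse-square contribution:
A: 3.67 × (2.20/14.2)² = 0.08809 mR/h
B: 7.08 × (0.590/2.10)² = 0.5589 mR/h
Total = 0.08809 + 0.5589 = 0.6470 mR/h.

0.647 mR/h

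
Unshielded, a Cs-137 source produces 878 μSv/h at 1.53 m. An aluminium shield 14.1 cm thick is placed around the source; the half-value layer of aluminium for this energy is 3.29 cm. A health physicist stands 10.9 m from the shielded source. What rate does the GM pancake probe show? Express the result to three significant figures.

0.887 μSv/h

Distance alone: 878 × (1.53/10.9)² = 878 × 0.01970 = 17.30 μSv/h.
Shield: 14.1/3.29 = 4.286 half-value layers → attenuation 2^(−4.286) = 0.05126.
Combined: 17.30 × 0.05126 = 0.8868 μSv/h.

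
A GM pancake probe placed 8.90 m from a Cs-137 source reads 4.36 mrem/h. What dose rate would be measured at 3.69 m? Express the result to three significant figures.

25.4 mrem/h

Intensity scales as (d₁/d₂)², so scaling from 8.90 m to 3.69 m:
4.36 × (8.90/3.69)² = 4.36 × 5.817 = 25.36 mrem/h.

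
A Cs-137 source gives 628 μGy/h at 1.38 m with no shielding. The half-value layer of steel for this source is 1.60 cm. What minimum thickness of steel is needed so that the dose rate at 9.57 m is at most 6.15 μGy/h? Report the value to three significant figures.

At 9.57 m, distance alone gives (1.38/9.57)² = 0.02079, so 628 × 0.02079 = 13.06 μGy/h.
Further attenuation needed: 13.06/6.15 = 2.124.
n = log₂(2.124) = 1.087 half-value layers.
Thickness = 1.087 × 1.60 cm = 1.739 cm.

1.74 cm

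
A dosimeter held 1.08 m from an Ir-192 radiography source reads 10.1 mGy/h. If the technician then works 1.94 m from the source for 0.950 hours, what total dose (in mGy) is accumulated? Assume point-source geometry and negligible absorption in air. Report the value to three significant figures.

By the inverse-square law, rate at 1.94 m:
10.1 × (1.08/1.94)² = 10.1 × 0.3099 = 3.130 mGy/h.
Dose = rate × time = 3.130 mGy/h × 0.9500 h = 2.973 mGy.

2.97 mGy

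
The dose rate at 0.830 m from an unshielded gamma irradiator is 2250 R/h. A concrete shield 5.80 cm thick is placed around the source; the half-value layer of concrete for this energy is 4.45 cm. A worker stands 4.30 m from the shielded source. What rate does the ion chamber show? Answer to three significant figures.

34.0 R/h

Distance alone: 2250 × (0.830/4.30)² = 2250 × 0.03726 = 83.84 R/h.
Shield: 5.80/4.45 = 1.303 half-value layers → attenuation 2^(−1.303) = 0.4053.
Combined: 83.84 × 0.4053 = 33.98 R/h.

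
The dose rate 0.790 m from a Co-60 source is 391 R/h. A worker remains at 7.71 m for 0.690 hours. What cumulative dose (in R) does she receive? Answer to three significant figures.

Applying the 1/r² law, rate at 7.71 m:
391 × (0.790/7.71)² = 391 × 0.01050 = 4.106 R/h.
Dose = rate × time = 4.106 R/h × 0.6900 h = 2.833 R.

2.83 R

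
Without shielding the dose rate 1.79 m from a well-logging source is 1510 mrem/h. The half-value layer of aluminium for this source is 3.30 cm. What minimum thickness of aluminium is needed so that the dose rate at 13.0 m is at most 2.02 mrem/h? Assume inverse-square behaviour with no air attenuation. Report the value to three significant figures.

At 13.0 m, distance alone gives (1.79/13.0)² = 0.01896, so 1510 × 0.01896 = 28.63 mrem/h.
Further attenuation needed: 28.63/2.02 = 14.17.
n = log₂(14.17) = 3.825 half-value layers.
Thickness = 3.825 × 3.30 cm = 12.62 cm.

12.6 cm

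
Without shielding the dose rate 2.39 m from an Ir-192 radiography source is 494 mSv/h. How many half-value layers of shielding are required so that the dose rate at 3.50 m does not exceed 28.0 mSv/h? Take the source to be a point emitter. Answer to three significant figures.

At 3.50 m, distance alone gives 494 × (2.39/3.50)² = 494 × 0.4663 = 230.4 mSv/h.
Further attenuation needed: 230.4/28.0 = 8.229.
n = log₂(8.229) = 3.041 half-value layers.

3.04 half-value layers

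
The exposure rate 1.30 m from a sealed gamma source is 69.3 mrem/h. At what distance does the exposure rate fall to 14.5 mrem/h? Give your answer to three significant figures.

By the inverse-square law, d₂ = d₁·√(I₁/I₂).
I₁/I₂ = 69.3/14.5 = 4.779, so d₂ = 1.30 × √4.779 = 2.842 m.

2.84 m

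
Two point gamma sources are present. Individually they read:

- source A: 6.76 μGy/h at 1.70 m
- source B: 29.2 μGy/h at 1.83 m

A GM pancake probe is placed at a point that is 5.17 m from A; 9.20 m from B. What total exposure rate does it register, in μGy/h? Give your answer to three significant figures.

Each source contributes Iᵢ·(dᵢ/rᵢ)²; contributions add.
A: 6.76 × (1.70/5.17)² = 0.7309 μGy/h
B: 29.2 × (1.83/9.20)² = 1.155 μGy/h
Total = 0.7309 + 1.155 = 1.886 μGy/h.

1.89 μGy/h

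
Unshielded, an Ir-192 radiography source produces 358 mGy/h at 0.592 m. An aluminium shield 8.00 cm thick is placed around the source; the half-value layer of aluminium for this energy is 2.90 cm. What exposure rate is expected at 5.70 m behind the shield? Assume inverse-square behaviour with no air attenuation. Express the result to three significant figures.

Distance alone: (0.592/5.70)² = 0.01079, so 358 × 0.01079 = 3.863 mGy/h.
Shield: 8.00/2.90 = 2.759 half-value layers → attenuation 2^(−2.759) = 0.1477.
Combined: 3.863 × 0.1477 = 0.5706 mGy/h.

0.571 mGy/h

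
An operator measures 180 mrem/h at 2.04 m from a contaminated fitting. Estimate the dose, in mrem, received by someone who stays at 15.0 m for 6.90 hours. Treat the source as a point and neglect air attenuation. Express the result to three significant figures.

By the inverse-square law, rate at 15.0 m:
180 × (2.04/15.0)² = 180 × 0.01850 = 3.330 mrem/h.
Dose = rate × time = 3.330 mrem/h × 6.900 h = 22.98 mrem.

23.0 mrem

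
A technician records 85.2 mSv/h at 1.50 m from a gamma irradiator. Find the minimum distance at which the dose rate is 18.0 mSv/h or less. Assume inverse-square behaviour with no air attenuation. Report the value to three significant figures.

3.26 m

Using I₁d₁² = I₂d₂², d₂ = d₁·√(I₁/I₂).
I₁/I₂ = 85.2/18.0 = 4.733, so d₂ = 1.50 × √4.733 = 3.263 m.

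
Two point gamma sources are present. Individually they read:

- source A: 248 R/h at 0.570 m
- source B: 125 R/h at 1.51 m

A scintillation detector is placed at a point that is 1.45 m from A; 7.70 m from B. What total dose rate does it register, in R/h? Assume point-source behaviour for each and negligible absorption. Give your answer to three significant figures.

Each source contributes Iᵢ·(dᵢ/rᵢ)²; contributions add.
A: 248 × (0.570/1.45)² = 38.32 R/h
B: 125 × (1.51/7.70)² = 4.807 R/h
Total = 38.32 + 4.807 = 43.13 R/h.

43.1 R/h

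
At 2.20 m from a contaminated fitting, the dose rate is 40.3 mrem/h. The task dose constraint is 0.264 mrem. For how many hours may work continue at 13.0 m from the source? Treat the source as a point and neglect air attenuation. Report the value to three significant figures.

Applying the 1/r² law, rate at 13.0 m:
40.3 × (2.20/13.0)² = 40.3 × 0.02864 = 1.154 mrem/h.
Stay time = 0.264 mrem ÷ 1.154 mrem/h = 0.2288 h.

0.229 h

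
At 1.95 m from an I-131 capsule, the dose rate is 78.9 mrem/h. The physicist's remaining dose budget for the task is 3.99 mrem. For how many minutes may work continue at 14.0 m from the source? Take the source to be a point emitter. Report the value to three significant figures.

Since intensity falls as 1/r², rate at 14.0 m:
(1.95/14.0)² = 0.01940, so 78.9 × 0.01940 = 1.531 mrem/h.
Stay time = 3.99 mrem ÷ 1.531 mrem/h = 2.606 h = 156.4 min.

156 min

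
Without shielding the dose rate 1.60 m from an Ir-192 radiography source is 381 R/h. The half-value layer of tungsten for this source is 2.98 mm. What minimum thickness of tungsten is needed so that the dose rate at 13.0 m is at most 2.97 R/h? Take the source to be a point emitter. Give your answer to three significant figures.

At 13.0 m, distance alone gives (1.60/13.0)² = 0.01515, so 381 × 0.01515 = 5.772 R/h.
Further attenuation needed: 5.772/2.97 = 1.943.
n = log₂(1.943) = 0.9583 half-value layers.
Thickness = 0.9583 × 2.98 mm = 2.856 mm.

2.86 mm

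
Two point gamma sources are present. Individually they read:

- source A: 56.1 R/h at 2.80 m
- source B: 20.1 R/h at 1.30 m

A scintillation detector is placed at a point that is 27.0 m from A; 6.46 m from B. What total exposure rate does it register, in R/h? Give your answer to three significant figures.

Each source contributes Iᵢ·(dᵢ/rᵢ)²; contributions add.
A: 56.1 × (2.80/27.0)² = 0.6033 R/h
B: 20.1 × (1.30/6.46)² = 0.8140 R/h
Total = 0.6033 + 0.8140 = 1.417 R/h.

1.42 R/h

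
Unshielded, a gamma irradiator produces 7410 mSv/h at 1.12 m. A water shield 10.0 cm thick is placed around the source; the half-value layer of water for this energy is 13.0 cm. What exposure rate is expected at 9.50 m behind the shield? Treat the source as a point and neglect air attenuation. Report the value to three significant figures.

Distance alone: (1.12/9.50)² = 0.01390, so 7410 × 0.01390 = 103.0 mSv/h.
Shield: 10.0/13.0 = 0.7692 half-value layers → attenuation 2^(−0.7692) = 0.5867.
Combined: 103.0 × 0.5867 = 60.43 mSv/h.

60.4 mSv/h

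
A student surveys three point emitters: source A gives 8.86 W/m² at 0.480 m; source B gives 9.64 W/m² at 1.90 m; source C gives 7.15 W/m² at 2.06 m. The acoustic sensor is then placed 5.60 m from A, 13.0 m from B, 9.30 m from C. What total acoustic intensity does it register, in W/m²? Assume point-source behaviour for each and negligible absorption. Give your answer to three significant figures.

By superposition, sum each source's inverse-square contribution:
A: 8.86 × (0.480/5.60)² = 0.06509 W/m²
B: 9.64 × (1.90/13.0)² = 0.2059 W/m²
C: 7.15 × (2.06/9.30)² = 0.3508 W/m²
Total = 0.06509 + 0.2059 + 0.3508 = 0.6218 W/m².

0.622 W/m²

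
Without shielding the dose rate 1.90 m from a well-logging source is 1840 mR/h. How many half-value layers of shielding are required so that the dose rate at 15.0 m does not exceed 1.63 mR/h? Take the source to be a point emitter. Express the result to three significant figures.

At 15.0 m, distance alone gives (1.90/15.0)² = 0.01604, so 1840 × 0.01604 = 29.51 mR/h.
Further attenuation needed: 29.51/1.63 = 18.10.
n = log₂(18.10) = 4.178 half-value layers.

4.18 half-value layers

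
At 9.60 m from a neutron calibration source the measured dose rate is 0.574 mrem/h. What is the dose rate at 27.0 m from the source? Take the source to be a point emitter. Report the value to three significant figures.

0.0726 mrem/h

By the inverse-square law, scaling from 9.60 m to 27.0 m:
(9.60/27.0)² = 0.1264, so 0.574 × 0.1264 = 0.07255 mrem/h.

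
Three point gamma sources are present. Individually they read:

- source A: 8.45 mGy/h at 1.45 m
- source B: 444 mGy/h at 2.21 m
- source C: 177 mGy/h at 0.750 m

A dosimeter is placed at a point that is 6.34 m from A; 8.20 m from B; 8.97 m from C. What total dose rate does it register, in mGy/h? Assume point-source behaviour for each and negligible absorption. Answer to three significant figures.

33.9 mGy/h

By superposition, sum each source's inverse-square contribution:
A: 8.45 × (1.45/6.34)² = 0.4420 mGy/h
B: 444 × (2.21/8.20)² = 32.25 mGy/h
C: 177 × (0.750/8.97)² = 1.237 mGy/h
Total = 0.4420 + 32.25 + 1.237 = 33.93 mGy/h.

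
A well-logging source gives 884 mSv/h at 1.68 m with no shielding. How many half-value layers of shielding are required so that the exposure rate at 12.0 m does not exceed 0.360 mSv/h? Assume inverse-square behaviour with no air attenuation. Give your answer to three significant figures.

At 12.0 m, distance alone gives (1.68/12.0)² = 0.01960, so 884 × 0.01960 = 17.33 mSv/h.
Further attenuation needed: 17.33/0.360 = 48.14.
n = log₂(48.14) = 5.589 half-value layers.

5.59 half-value layers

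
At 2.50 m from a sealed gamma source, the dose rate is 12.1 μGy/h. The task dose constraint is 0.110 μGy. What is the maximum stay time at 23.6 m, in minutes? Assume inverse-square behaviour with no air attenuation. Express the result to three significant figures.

48.6 min

Since intensity falls as 1/r², rate at 23.6 m:
(2.50/23.6)² = 0.01122, so 12.1 × 0.01122 = 0.1358 μGy/h.
Stay time = 0.110 μGy ÷ 0.1358 μGy/h = 0.8100 h = 48.60 min.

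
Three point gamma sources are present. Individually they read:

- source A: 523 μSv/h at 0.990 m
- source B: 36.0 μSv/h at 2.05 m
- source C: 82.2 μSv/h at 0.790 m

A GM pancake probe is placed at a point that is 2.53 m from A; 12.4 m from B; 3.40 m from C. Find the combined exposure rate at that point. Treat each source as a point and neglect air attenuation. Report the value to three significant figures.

85.5 μSv/h

By superposition, sum each source's inverse-square contribution:
A: 523 × (0.990/2.53)² = 80.08 μSv/h
B: 36.0 × (2.05/12.4)² = 0.9839 μSv/h
C: 82.2 × (0.790/3.40)² = 4.438 μSv/h
Total = 80.08 + 0.9839 + 4.438 = 85.50 μSv/h.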